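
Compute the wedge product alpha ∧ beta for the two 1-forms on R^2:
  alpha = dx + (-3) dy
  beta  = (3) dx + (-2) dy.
alpha ∧ beta = (7) dx ∧ dy

Distribute the wedge, using dx_i ∧ dx_j = -dx_j ∧ dx_i and dx_i ∧ dx_i = 0. For each pair (i, j) with i < j, the coefficient of dx_i ∧ dx_j in alpha ∧ beta is (alpha_i * beta_j - alpha_j * beta_i). Collecting: alpha ∧ beta = (7) dx ∧ dy.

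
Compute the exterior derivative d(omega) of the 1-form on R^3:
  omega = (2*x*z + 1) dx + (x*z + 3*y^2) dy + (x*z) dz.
d(omega) = (z) dx ∧ dy + (-2*x + z) dx ∧ dz + (-x) dy ∧ dz

For a 1-form omega = sum_i f_i dx_i, the exterior derivative is
  d(omega) = sum_{i < j} (∂f_j/∂x_i - ∂f_i/∂x_j) dx_i ∧ dx_j.
  coefficient of dx ∧ dy: ∂f_2/∂x - ∂f_1/∂y = ∂(x*z + 3*y^2)/∂x - ∂(2*x*z + 1)/∂y = z
  coefficient of dx ∧ dz: ∂f_3/∂x - ∂f_1/∂z = ∂(x*z)/∂x - ∂(2*x*z + 1)/∂z = -2*x + z
  coefficient of dy ∧ dz: ∂f_3/∂y - ∂f_2/∂z = ∂(x*z)/∂y - ∂(x*z + 3*y^2)/∂z = -x
Assembling: d(omega) = (z) dx ∧ dy + (-2*x + z) dx ∧ dz + (-x) dy ∧ dz.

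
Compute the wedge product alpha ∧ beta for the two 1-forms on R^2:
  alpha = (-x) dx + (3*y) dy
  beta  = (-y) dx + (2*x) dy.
alpha ∧ beta = (-2*x^2 + 3*y^2) dx ∧ dy

Distribute the wedge, using dx_i ∧ dx_j = -dx_j ∧ dx_i and dx_i ∧ dx_i = 0. For each pair (i, j) with i < j, the coefficient of dx_i ∧ dx_j in alpha ∧ beta is (alpha_i * beta_j - alpha_j * beta_i). Collecting: alpha ∧ beta = (-2*x^2 + 3*y^2) dx ∧ dy.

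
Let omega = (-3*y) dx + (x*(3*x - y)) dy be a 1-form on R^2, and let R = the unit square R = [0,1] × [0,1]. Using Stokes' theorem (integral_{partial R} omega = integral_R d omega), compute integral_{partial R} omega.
integral_(partial R) omega = 11/2

Stokes: integral_partial_R omega = integral_R d omega with d omega = (∂Q/∂x - ∂P/∂y) dx ∧ dy.
  ∂Q/∂x = 6*x - y
  ∂P/∂y = -3
  integrand = ∂Q/∂x - ∂P/∂y = 6*x - y + 3.
Integrating over R: integral_0^1 integral_0^1 (6*x - y + 3) dx dy = 11/2.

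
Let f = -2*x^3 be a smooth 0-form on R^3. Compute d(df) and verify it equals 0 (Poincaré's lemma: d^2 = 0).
d(df) = 0

Step 1: df = sum_i (∂f/∂x_i) dx_i = (-6*x^2) dx + (0) dy + (0) dz.
Step 2: Apply d again. Using the 1-form formula, the coefficient of dx ∧ dy in d(df) is ∂^2 f/∂x ∂y - ∂^2 f/∂y ∂x = (0) - (0) = 0 (equality of mixed partials for smooth f).
Similarly for dx ∧ dz and dy ∧ dz — all coefficients vanish. So d(df) = 0.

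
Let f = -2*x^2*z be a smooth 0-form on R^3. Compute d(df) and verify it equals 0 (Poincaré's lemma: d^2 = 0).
d(df) = 0

Step 1: df = sum_i (∂f/∂x_i) dx_i = (-4*x*z) dx + (0) dy + (-2*x^2) dz.
Step 2: Apply d again. Using the 1-form formula, the coefficient of dx ∧ dy in d(df) is ∂^2 f/∂x ∂y - ∂^2 f/∂y ∂x = (0) - (0) = 0 (equality of mixed partials for smooth f).
Similarly for dx ∧ dz and dy ∧ dz — all coefficients vanish. So d(df) = 0.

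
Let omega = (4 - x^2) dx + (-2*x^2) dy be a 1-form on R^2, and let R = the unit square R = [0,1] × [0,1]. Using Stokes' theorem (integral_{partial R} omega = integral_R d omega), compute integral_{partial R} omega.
integral_(partial R) omega = -2

Stokes: integral_partial_R omega = integral_R d omega with d omega = (∂Q/∂x - ∂P/∂y) dx ∧ dy.
  ∂Q/∂x = -4*x
  ∂P/∂y = 0
  integrand = ∂Q/∂x - ∂P/∂y = -4*x.
Integrating over R: integral_0^1 integral_0^1 (-4*x) dx dy = -2.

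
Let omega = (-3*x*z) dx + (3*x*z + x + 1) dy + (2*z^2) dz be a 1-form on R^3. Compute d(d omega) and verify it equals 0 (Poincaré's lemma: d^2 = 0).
d(d omega) = 0

Step 1: d omega = sum_{i<j} (∂f_j/∂x_i - ∂f_i/∂x_j) dx_i ∧ dx_j:
  coeff of dx ∧ dy: 3*z + 1
  coeff of dx ∧ dz: 3*x
  coeff of dy ∧ dz: -3*x
Step 2: Apply d again to each 2-form coefficient. The only possible 3-form in R^3 is dx ∧ dy ∧ dz, with coefficient
  ∂(coeff of dy∧dz)/∂x - ∂(coeff of dx∧dz)/∂y + ∂(coeff of dx∧dy)/∂z
  = ∂/∂x (-3*x) - ∂/∂y (3*x) + ∂/∂z (3*z + 1).
Each of these terms simplifies to sums of mixed partials that cancel in pairs. The result is 0 (by equality of mixed partials for smooth functions — Schwarz / Clairaut).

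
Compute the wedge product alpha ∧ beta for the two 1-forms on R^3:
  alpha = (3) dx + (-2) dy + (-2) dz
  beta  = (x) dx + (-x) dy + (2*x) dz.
alpha ∧ beta = (-x) dx ∧ dy + (8*x) dx ∧ dz + (-6*x) dy ∧ dz

Distribute the wedge, using dx_i ∧ dx_j = -dx_j ∧ dx_i and dx_i ∧ dx_i = 0. For each pair (i, j) with i < j, the coefficient of dx_i ∧ dx_j in alpha ∧ beta is (alpha_i * beta_j - alpha_j * beta_i). Collecting: alpha ∧ beta = (-x) dx ∧ dy + (8*x) dx ∧ dz + (-6*x) dy ∧ dz.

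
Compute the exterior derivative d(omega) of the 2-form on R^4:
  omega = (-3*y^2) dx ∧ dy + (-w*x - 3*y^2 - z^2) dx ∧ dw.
d(omega) = (6*y) dx ∧ dy ∧ dw + (2*z) dx ∧ dz ∧ dw

For a 2-form omega = sum_{i<j} g_{ij} dx_i ∧ dx_j, the exterior derivative is
  d(omega) = sum_{i<j} d(g_{ij}) ∧ dx_i ∧ dx_j = sum_{i<j, k} (∂g_{ij}/∂x_k) dx_k ∧ dx_i ∧ dx_j.
Expand each term, using dx_k ∧ dx_i ∧ dx_j = sgn(permutation) dx_{(a)} ∧ dx_{(b)} ∧ dx_{(c)} with (a < b < c) sorted:
  d(-w*x - 3*y^2 - z^2) includes (∂/∂y)(-w*x - 3*y^2 - z^2) dy = (-6*y) dy, which multiplied by dx ∧ dw gives (6*y) dx ∧ dy ∧ dw
  d(-w*x - 3*y^2 - z^2) includes (∂/∂z)(-w*x - 3*y^2 - z^2) dz = (-2*z) dz, which multiplied by dx ∧ dw gives (2*z) dx ∧ dz ∧ dw
Collecting like 3-forms: d(omega) = (6*y) dx ∧ dy ∧ dw + (2*z) dx ∧ dz ∧ dw.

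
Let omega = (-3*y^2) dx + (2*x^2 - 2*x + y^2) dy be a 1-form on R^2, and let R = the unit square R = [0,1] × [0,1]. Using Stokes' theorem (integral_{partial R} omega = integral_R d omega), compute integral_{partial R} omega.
integral_(partial R) omega = 3

Stokes: integral_partial_R omega = integral_R d omega with d omega = (∂Q/∂x - ∂P/∂y) dx ∧ dy.
  ∂Q/∂x = 4*x - 2
  ∂P/∂y = -6*y
  integrand = ∂Q/∂x - ∂P/∂y = 4*x + 6*y - 2.
Integrating over R: integral_0^1 integral_0^1 (4*x + 6*y - 2) dx dy = 3.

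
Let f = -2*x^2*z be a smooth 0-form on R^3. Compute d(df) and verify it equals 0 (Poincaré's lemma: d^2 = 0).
d(df) = 0

Step 1: df = sum_i (∂f/∂x_i) dx_i = (-4*x*z) dx + (0) dy + (-2*x^2) dz.
Step 2: Apply d again. Using the 1-form formula, the coefficient of dx ∧ dy in d(df) is ∂^2 f/∂x ∂y - ∂^2 f/∂y ∂x = (0) - (0) = 0 (equality of mixed partials for smooth f).
Similarly for dx ∧ dz and dy ∧ dz — all coefficients vanish. So d(df) = 0.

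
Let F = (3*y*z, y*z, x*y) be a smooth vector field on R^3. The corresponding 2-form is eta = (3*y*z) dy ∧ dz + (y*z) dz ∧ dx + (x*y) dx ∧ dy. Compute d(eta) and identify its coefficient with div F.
d(eta) = (z) dx ∧ dy ∧ dz; div F = z

For a 2-form in R^3 of the form above, applying d gives a 3-form with coefficient ∂P/∂x + ∂Q/∂y + ∂R/∂z:
  ∂P/∂x = 0
  ∂Q/∂y = z
  ∂R/∂z = 0
Sum = z, which is exactly div F.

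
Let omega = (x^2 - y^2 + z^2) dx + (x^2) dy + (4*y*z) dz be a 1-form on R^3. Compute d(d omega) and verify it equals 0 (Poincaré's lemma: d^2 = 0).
d(d omega) = 0

Step 1: d omega = sum_{i<j} (∂f_j/∂x_i - ∂f_i/∂x_j) dx_i ∧ dx_j:
  coeff of dx ∧ dy: 2*x + 2*y
  coeff of dx ∧ dz: -2*z
  coeff of dy ∧ dz: 4*z
Step 2: Apply d again to each 2-form coefficient. The only possible 3-form in R^3 is dx ∧ dy ∧ dz, with coefficient
  ∂(coeff of dy∧dz)/∂x - ∂(coeff of dx∧dz)/∂y + ∂(coeff of dx∧dy)/∂z
  = ∂/∂x (4*z) - ∂/∂y (-2*z) + ∂/∂z (2*x + 2*y).
Each of these terms simplifies to sums of mixed partials that cancel in pairs. The result is 0 (by equality of mixed partials for smooth functions — Schwarz / Clairaut).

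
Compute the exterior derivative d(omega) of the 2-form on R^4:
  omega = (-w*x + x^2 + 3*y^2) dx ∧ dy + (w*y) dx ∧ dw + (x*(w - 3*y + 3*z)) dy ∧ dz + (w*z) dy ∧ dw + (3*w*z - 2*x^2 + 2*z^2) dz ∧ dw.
d(omega) = (-w - x) dx ∧ dy ∧ dw + (w - 3*y + 3*z) dx ∧ dy ∧ dz + (-w + x) dy ∧ dz ∧ dw + (-4*x) dx ∧ dz ∧ dw

For a 2-form omega = sum_{i<j} g_{ij} dx_i ∧ dx_j, the exterior derivative is
  d(omega) = sum_{i<j} d(g_{ij}) ∧ dx_i ∧ dx_j = sum_{i<j, k} (∂g_{ij}/∂x_k) dx_k ∧ dx_i ∧ dx_j.
Expand each term, using dx_k ∧ dx_i ∧ dx_j = sgn(permutation) dx_{(a)} ∧ dx_{(b)} ∧ dx_{(c)} with (a < b < c) sorted:
  d(-w*x + x^2 + 3*y^2) includes (∂/∂w)(-w*x + x^2 + 3*y^2) dw = (-x) dw, which multiplied by dx ∧ dy gives (-x) dx ∧ dy ∧ dw
  d(w*y) includes (∂/∂y)(w*y) dy = (w) dy, which multiplied by dx ∧ dw gives (-w) dx ∧ dy ∧ dw
  d(x*(w - 3*y + 3*z)) includes (∂/∂x)(x*(w - 3*y + 3*z)) dx = (w - 3*y + 3*z) dx, which multiplied by dy ∧ dz gives (w - 3*y + 3*z) dx ∧ dy ∧ dz
  d(x*(w - 3*y + 3*z)) includes (∂/∂w)(x*(w - 3*y + 3*z)) dw = (x) dw, which multiplied by dy ∧ dz gives (x) dy ∧ dz ∧ dw
  d(w*z) includes (∂/∂z)(w*z) dz = (w) dz, which multiplied by dy ∧ dw gives (-w) dy ∧ dz ∧ dw
  d(3*w*z - 2*x^2 + 2*z^2) includes (∂/∂x)(3*w*z - 2*x^2 + 2*z^2) dx = (-4*x) dx, which multiplied by dz ∧ dw gives (-4*x) dx ∧ dz ∧ dw
Collecting like 3-forms: d(omega) = (-w - x) dx ∧ dy ∧ dw + (w - 3*y + 3*z) dx ∧ dy ∧ dz + (-w + x) dy ∧ dz ∧ dw + (-4*x) dx ∧ dz ∧ dw.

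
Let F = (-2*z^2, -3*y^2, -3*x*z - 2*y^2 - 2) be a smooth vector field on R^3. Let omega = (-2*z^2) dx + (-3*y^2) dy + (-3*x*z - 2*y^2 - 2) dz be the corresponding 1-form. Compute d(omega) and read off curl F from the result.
d(omega) = (-4*y) dy ∧ dz + (-z) dz ∧ dx + (0) dx ∧ dy; curl F = (-4*y, -z, 0)

d omega = sum_{i<j} (∂f_j/∂x_i - ∂f_i/∂x_j) dx_i ∧ dx_j. Under the identification (dy ∧ dz, dz ∧ dx, dx ∧ dy) ↔ (e_x, e_y, e_z), the coefficients are exactly the components of curl F. Compute:
  ∂R/∂y - ∂Q/∂z = (-4*y) - (0) = -4*y
  ∂P/∂z - ∂R/∂x = (-4*z) - (-3*z) = -z
  ∂Q/∂x - ∂P/∂y = (0) - (0) = 0.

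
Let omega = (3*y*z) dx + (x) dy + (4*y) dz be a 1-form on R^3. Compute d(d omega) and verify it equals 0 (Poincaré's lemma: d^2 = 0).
d(d omega) = 0

Step 1: d omega = sum_{i<j} (∂f_j/∂x_i - ∂f_i/∂x_j) dx_i ∧ dx_j:
  coeff of dx ∧ dy: 1 - 3*z
  coeff of dx ∧ dz: -3*y
  coeff of dy ∧ dz: 4
Step 2: Apply d again to each 2-form coefficient. The only possible 3-form in R^3 is dx ∧ dy ∧ dz, with coefficient
  ∂(coeff of dy∧dz)/∂x - ∂(coeff of dx∧dz)/∂y + ∂(coeff of dx∧dy)/∂z
  = ∂/∂x (4) - ∂/∂y (-3*y) + ∂/∂z (1 - 3*z).
Each of these terms simplifies to sums of mixed partials that cancel in pairs. The result is 0 (by equality of mixed partials for smooth functions — Schwarz / Clairaut).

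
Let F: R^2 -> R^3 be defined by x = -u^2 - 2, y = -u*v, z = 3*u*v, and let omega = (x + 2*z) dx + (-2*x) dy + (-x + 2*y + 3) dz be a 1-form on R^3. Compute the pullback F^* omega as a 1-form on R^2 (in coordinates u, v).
F^* omega = (2*u^3 - 11*u^2*v - 6*u*v^2 + 4*u + 11*v) du + (u*(u^2 - 6*u*v + 11)) dv

Using F^*(f dg) = (f ∘ F) d(g ∘ F), substitute each coordinate x_i by F_i(u, v) in f_i, and replace dx_i by d F_i = (∂F_i/∂u) du + (∂F_i/∂v) dv.
  For the x component: f_1(F) = -u^2 + 6*u*v - 2; d F_1 = (-2*u) du + (0) dv
  For the y component: f_2(F) = 2*u^2 + 4; d F_2 = (-v) du + (-u) dv
  For the z component: f_3(F) = u^2 - 2*u*v + 5; d F_3 = (3*v) du + (3*u) dv
Combining and collecting du, dv coefficients:
  coeff of du: 2*u^3 - 11*u^2*v - 6*u*v^2 + 4*u + 11*v
  coeff of dv: u*(u^2 - 6*u*v + 11)
F^* omega = (2*u^3 - 11*u^2*v - 6*u*v^2 + 4*u + 11*v) du + (u*(u^2 - 6*u*v + 11)) dv.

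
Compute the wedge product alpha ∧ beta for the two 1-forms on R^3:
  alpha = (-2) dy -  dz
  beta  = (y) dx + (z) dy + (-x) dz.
alpha ∧ beta = (2*y) dx ∧ dy + (2*x + z) dy ∧ dz + (y) dx ∧ dz

Distribute the wedge, using dx_i ∧ dx_j = -dx_j ∧ dx_i and dx_i ∧ dx_i = 0. For each pair (i, j) with i < j, the coefficient of dx_i ∧ dx_j in alpha ∧ beta is (alpha_i * beta_j - alpha_j * beta_i). Collecting: alpha ∧ beta = (2*y) dx ∧ dy + (2*x + z) dy ∧ dz + (y) dx ∧ dz.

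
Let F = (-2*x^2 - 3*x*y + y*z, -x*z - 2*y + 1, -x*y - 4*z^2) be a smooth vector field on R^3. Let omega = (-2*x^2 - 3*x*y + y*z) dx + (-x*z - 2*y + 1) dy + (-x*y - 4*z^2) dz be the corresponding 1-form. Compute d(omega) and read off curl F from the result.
d(omega) = (0) dy ∧ dz + (2*y) dz ∧ dx + (3*x - 2*z) dx ∧ dy; curl F = (0, 2*y, 3*x - 2*z)

d omega = sum_{i<j} (∂f_j/∂x_i - ∂f_i/∂x_j) dx_i ∧ dx_j. Under the identification (dy ∧ dz, dz ∧ dx, dx ∧ dy) ↔ (e_x, e_y, e_z), the coefficients are exactly the components of curl F. Compute:
  ∂R/∂y - ∂Q/∂z = (-x) - (-x) = 0
  ∂P/∂z - ∂R/∂x = (y) - (-y) = 2*y
  ∂Q/∂x - ∂P/∂y = (-z) - (-3*x + z) = 3*x - 2*z.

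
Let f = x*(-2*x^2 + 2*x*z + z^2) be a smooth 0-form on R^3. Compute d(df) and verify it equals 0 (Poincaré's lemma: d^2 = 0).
d(df) = 0

Step 1: df = sum_i (∂f/∂x_i) dx_i = (-6*x^2 + 4*x*z + z^2) dx + (0) dy + (2*x*(x + z)) dz.
Step 2: Apply d again. Using the 1-form formula, the coefficient of dx ∧ dy in d(df) is ∂^2 f/∂x ∂y - ∂^2 f/∂y ∂x = (0) - (0) = 0 (equality of mixed partials for smooth f).
Similarly for dx ∧ dz and dy ∧ dz — all coefficients vanish. So d(df) = 0.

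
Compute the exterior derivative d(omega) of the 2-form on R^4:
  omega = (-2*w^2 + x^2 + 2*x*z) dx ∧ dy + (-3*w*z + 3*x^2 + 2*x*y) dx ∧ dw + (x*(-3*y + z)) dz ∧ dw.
d(omega) = (2*x) dx ∧ dy ∧ dz + (-4*w - 2*x) dx ∧ dy ∧ dw + (3*w - 3*y + z) dx ∧ dz ∧ dw + (-3*x) dy ∧ dz ∧ dw

For a 2-form omega = sum_{i<j} g_{ij} dx_i ∧ dx_j, the exterior derivative is
  d(omega) = sum_{i<j} d(g_{ij}) ∧ dx_i ∧ dx_j = sum_{i<j, k} (∂g_{ij}/∂x_k) dx_k ∧ dx_i ∧ dx_j.
Expand each term, using dx_k ∧ dx_i ∧ dx_j = sgn(permutation) dx_{(a)} ∧ dx_{(b)} ∧ dx_{(c)} with (a < b < c) sorted:
  d(-2*w^2 + x^2 + 2*x*z) includes (∂/∂z)(-2*w^2 + x^2 + 2*x*z) dz = (2*x) dz, which multiplied by dx ∧ dy gives (2*x) dx ∧ dy ∧ dz
  d(-2*w^2 + x^2 + 2*x*z) includes (∂/∂w)(-2*w^2 + x^2 + 2*x*z) dw = (-4*w) dw, which multiplied by dx ∧ dy gives (-4*w) dx ∧ dy ∧ dw
  d(-3*w*z + 3*x^2 + 2*x*y) includes (∂/∂y)(-3*w*z + 3*x^2 + 2*x*y) dy = (2*x) dy, which multiplied by dx ∧ dw gives (-2*x) dx ∧ dy ∧ dw
  d(-3*w*z + 3*x^2 + 2*x*y) includes (∂/∂z)(-3*w*z + 3*x^2 + 2*x*y) dz = (-3*w) dz, which multiplied by dx ∧ dw gives (3*w) dx ∧ dz ∧ dw
  d(x*(-3*y + z)) includes (∂/∂x)(x*(-3*y + z)) dx = (-3*y + z) dx, which multiplied by dz ∧ dw gives (-3*y + z) dx ∧ dz ∧ dw
  d(x*(-3*y + z)) includes (∂/∂y)(x*(-3*y + z)) dy = (-3*x) dy, which multiplied by dz ∧ dw gives (-3*x) dy ∧ dz ∧ dw
Collecting like 3-forms: d(omega) = (2*x) dx ∧ dy ∧ dz + (-4*w - 2*x) dx ∧ dy ∧ dw + (3*w - 3*y + z) dx ∧ dz ∧ dw + (-3*x) dy ∧ dz ∧ dw.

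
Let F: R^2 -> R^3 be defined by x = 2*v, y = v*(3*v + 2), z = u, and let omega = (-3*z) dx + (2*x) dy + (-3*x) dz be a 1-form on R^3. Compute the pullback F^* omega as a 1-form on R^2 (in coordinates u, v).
F^* omega = (-6*v) du + (-6*u + 24*v^2 + 8*v) dv

Using F^*(f dg) = (f ∘ F) d(g ∘ F), substitute each coordinate x_i by F_i(u, v) in f_i, and replace dx_i by d F_i = (∂F_i/∂u) du + (∂F_i/∂v) dv.
  For the x component: f_1(F) = -3*u; d F_1 = (0) du + (2) dv
  For the y component: f_2(F) = 4*v; d F_2 = (0) du + (6*v + 2) dv
  For the z component: f_3(F) = -6*v; d F_3 = (1) du + (0) dv
Combining and collecting du, dv coefficients:
  coeff of du: -6*v
  coeff of dv: -6*u + 24*v^2 + 8*v
F^* omega = (-6*v) du + (-6*u + 24*v^2 + 8*v) dv.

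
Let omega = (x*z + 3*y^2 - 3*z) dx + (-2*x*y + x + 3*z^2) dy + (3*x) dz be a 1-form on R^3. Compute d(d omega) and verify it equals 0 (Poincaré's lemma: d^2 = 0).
d(d omega) = 0

Step 1: d omega = sum_{i<j} (∂f_j/∂x_i - ∂f_i/∂x_j) dx_i ∧ dx_j:
  coeff of dx ∧ dy: 1 - 8*y
  coeff of dx ∧ dz: 6 - x
  coeff of dy ∧ dz: -6*z
Step 2: Apply d again to each 2-form coefficient. The only possible 3-form in R^3 is dx ∧ dy ∧ dz, with coefficient
  ∂(coeff of dy∧dz)/∂x - ∂(coeff of dx∧dz)/∂y + ∂(coeff of dx∧dy)/∂z
  = ∂/∂x (-6*z) - ∂/∂y (6 - x) + ∂/∂z (1 - 8*y).
Each of these terms simplifies to sums of mixed partials that cancel in pairs. The result is 0 (by equality of mixed partials for smooth functions — Schwarz / Clairaut).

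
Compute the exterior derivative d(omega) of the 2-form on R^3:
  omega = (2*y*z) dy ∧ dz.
d(omega) = 0

For a 2-form omega = sum_{i<j} g_{ij} dx_i ∧ dx_j, the exterior derivative is
  d(omega) = sum_{i<j} d(g_{ij}) ∧ dx_i ∧ dx_j = sum_{i<j, k} (∂g_{ij}/∂x_k) dx_k ∧ dx_i ∧ dx_j.
Expand each term, using dx_k ∧ dx_i ∧ dx_j = sgn(permutation) dx_{(a)} ∧ dx_{(b)} ∧ dx_{(c)} with (a < b < c) sorted:

Collecting like 3-forms: d(omega) = 0.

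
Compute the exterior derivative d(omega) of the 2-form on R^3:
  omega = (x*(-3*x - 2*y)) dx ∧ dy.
d(omega) = 0

For a 2-form omega = sum_{i<j} g_{ij} dx_i ∧ dx_j, the exterior derivative is
  d(omega) = sum_{i<j} d(g_{ij}) ∧ dx_i ∧ dx_j = sum_{i<j, k} (∂g_{ij}/∂x_k) dx_k ∧ dx_i ∧ dx_j.
Expand each term, using dx_k ∧ dx_i ∧ dx_j = sgn(permutation) dx_{(a)} ∧ dx_{(b)} ∧ dx_{(c)} with (a < b < c) sorted:

Collecting like 3-forms: d(omega) = 0.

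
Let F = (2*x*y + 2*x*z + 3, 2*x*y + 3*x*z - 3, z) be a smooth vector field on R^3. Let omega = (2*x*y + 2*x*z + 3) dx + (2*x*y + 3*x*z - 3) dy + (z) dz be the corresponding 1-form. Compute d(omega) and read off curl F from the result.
d(omega) = (-3*x) dy ∧ dz + (2*x) dz ∧ dx + (-2*x + 2*y + 3*z) dx ∧ dy; curl F = (-3*x, 2*x, -2*x + 2*y + 3*z)

d omega = sum_{i<j} (∂f_j/∂x_i - ∂f_i/∂x_j) dx_i ∧ dx_j. Under the identification (dy ∧ dz, dz ∧ dx, dx ∧ dy) ↔ (e_x, e_y, e_z), the coefficients are exactly the components of curl F. Compute:
  ∂R/∂y - ∂Q/∂z = (0) - (3*x) = -3*x
  ∂P/∂z - ∂R/∂x = (2*x) - (0) = 2*x
  ∂Q/∂x - ∂P/∂y = (2*y + 3*z) - (2*x) = -2*x + 2*y + 3*z.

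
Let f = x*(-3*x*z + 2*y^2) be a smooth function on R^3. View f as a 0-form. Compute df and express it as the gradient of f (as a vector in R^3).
df = (-6*x*z + 2*y^2) dx + (4*x*y) dy + (-3*x^2) dz; grad f = (-6*x*z + 2*y^2, 4*x*y, -3*x^2)

For a 0-form f, d f = (∂f/∂x) dx + (∂f/∂y) dy + (∂f/∂z) dz. The components of the vector representation are exactly the entries of grad f in Cartesian coordinates:
  ∂f/∂x = -6*x*z + 2*y^2
  ∂f/∂y = 4*x*y
  ∂f/∂z = -3*x^2.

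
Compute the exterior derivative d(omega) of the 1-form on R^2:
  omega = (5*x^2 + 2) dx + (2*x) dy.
d(omega) = (2) dx ∧ dy

For a 1-form omega = sum_i f_i dx_i, the exterior derivative is
  d(omega) = sum_{i < j} (∂f_j/∂x_i - ∂f_i/∂x_j) dx_i ∧ dx_j.
  coefficient of dx ∧ dy: ∂f_2/∂x - ∂f_1/∂y = ∂(2*x)/∂x - ∂(5*x^2 + 2)/∂y = 2
Assembling: d(omega) = (2) dx ∧ dy.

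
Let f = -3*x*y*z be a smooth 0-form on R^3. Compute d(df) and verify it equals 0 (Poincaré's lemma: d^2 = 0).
d(df) = 0

Step 1: df = sum_i (∂f/∂x_i) dx_i = (-3*y*z) dx + (-3*x*z) dy + (-3*x*y) dz.
Step 2: Apply d again. Using the 1-form formula, the coefficient of dx ∧ dy in d(df) is ∂^2 f/∂x ∂y - ∂^2 f/∂y ∂x = (-3*z) - (-3*z) = 0 (equality of mixed partials for smooth f).
Similarly for dx ∧ dz and dy ∧ dz — all coefficients vanish. So d(df) = 0.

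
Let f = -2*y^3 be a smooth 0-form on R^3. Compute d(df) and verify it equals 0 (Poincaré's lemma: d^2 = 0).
d(df) = 0

Step 1: df = sum_i (∂f/∂x_i) dx_i = (0) dx + (-6*y^2) dy + (0) dz.
Step 2: Apply d again. Using the 1-form formula, the coefficient of dx ∧ dy in d(df) is ∂^2 f/∂x ∂y - ∂^2 f/∂y ∂x = (0) - (0) = 0 (equality of mixed partials for smooth f).
Similarly for dx ∧ dz and dy ∧ dz — all coefficients vanish. So d(df) = 0.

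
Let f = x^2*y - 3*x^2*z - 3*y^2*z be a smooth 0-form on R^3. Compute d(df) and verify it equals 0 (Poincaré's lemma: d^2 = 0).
d(df) = 0

Step 1: df = sum_i (∂f/∂x_i) dx_i = (2*x*(y - 3*z)) dx + (x^2 - 6*y*z) dy + (-3*x^2 - 3*y^2) dz.
Step 2: Apply d again. Using the 1-form formula, the coefficient of dx ∧ dy in d(df) is ∂^2 f/∂x ∂y - ∂^2 f/∂y ∂x = (2*x) - (2*x) = 0 (equality of mixed partials for smooth f).
Similarly for dx ∧ dz and dy ∧ dz — all coefficients vanish. So d(df) = 0.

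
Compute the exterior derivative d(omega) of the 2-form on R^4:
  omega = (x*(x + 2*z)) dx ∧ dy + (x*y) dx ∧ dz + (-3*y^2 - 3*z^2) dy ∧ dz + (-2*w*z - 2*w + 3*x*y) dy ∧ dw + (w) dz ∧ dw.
d(omega) = (x) dx ∧ dy ∧ dz + (3*y) dx ∧ dy ∧ dw + (2*w) dy ∧ dz ∧ dw

For a 2-form omega = sum_{i<j} g_{ij} dx_i ∧ dx_j, the exterior derivative is
  d(omega) = sum_{i<j} d(g_{ij}) ∧ dx_i ∧ dx_j = sum_{i<j, k} (∂g_{ij}/∂x_k) dx_k ∧ dx_i ∧ dx_j.
Expand each term, using dx_k ∧ dx_i ∧ dx_j = sgn(permutation) dx_{(a)} ∧ dx_{(b)} ∧ dx_{(c)} with (a < b < c) sorted:
  d(x*(x + 2*z)) includes (∂/∂z)(x*(x + 2*z)) dz = (2*x) dz, which multiplied by dx ∧ dy gives (2*x) dx ∧ dy ∧ dz
  d(x*y) includes (∂/∂y)(x*y) dy = (x) dy, which multiplied by dx ∧ dz gives (-x) dx ∧ dy ∧ dz
  d(-2*w*z - 2*w + 3*x*y) includes (∂/∂x)(-2*w*z - 2*w + 3*x*y) dx = (3*y) dx, which multiplied by dy ∧ dw gives (3*y) dx ∧ dy ∧ dw
  d(-2*w*z - 2*w + 3*x*y) includes (∂/∂z)(-2*w*z - 2*w + 3*x*y) dz = (-2*w) dz, which multiplied by dy ∧ dw gives (2*w) dy ∧ dz ∧ dw
Collecting like 3-forms: d(omega) = (x) dx ∧ dy ∧ dz + (3*y) dx ∧ dy ∧ dw + (2*w) dy ∧ dz ∧ dw.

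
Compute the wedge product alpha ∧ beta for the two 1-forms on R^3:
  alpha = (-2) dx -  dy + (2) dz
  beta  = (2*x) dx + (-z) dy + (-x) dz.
alpha ∧ beta = (2*x + 2*z) dx ∧ dy + (-2*x) dx ∧ dz + (x + 2*z) dy ∧ dz

Distribute the wedge, using dx_i ∧ dx_j = -dx_j ∧ dx_i and dx_i ∧ dx_i = 0. For each pair (i, j) with i < j, the coefficient of dx_i ∧ dx_j in alpha ∧ beta is (alpha_i * beta_j - alpha_j * beta_i). Collecting: alpha ∧ beta = (2*x + 2*z) dx ∧ dy + (-2*x) dx ∧ dz + (x + 2*z) dy ∧ dz.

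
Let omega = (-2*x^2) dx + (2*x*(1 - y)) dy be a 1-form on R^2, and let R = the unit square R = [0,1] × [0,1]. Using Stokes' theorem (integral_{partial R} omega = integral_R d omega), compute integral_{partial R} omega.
integral_(partial R) omega = 1

Stokes: integral_partial_R omega = integral_R d omega with d omega = (∂Q/∂x - ∂P/∂y) dx ∧ dy.
  ∂Q/∂x = 2 - 2*y
  ∂P/∂y = 0
  integrand = ∂Q/∂x - ∂P/∂y = 2 - 2*y.
Integrating over R: integral_0^1 integral_0^1 (2 - 2*y) dx dy = 1.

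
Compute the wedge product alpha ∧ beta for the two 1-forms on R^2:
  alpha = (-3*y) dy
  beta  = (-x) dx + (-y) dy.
alpha ∧ beta = (-3*x*y) dx ∧ dy

Distribute the wedge, using dx_i ∧ dx_j = -dx_j ∧ dx_i and dx_i ∧ dx_i = 0. For each pair (i, j) with i < j, the coefficient of dx_i ∧ dx_j in alpha ∧ beta is (alpha_i * beta_j - alpha_j * beta_i). Collecting: alpha ∧ beta = (-3*x*y) dx ∧ dy.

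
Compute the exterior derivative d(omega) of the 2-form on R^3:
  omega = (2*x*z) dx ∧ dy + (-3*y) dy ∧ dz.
d(omega) = (2*x) dx ∧ dy ∧ dz

For a 2-form omega = sum_{i<j} g_{ij} dx_i ∧ dx_j, the exterior derivative is
  d(omega) = sum_{i<j} d(g_{ij}) ∧ dx_i ∧ dx_j = sum_{i<j, k} (∂g_{ij}/∂x_k) dx_k ∧ dx_i ∧ dx_j.
Expand each term, using dx_k ∧ dx_i ∧ dx_j = sgn(permutation) dx_{(a)} ∧ dx_{(b)} ∧ dx_{(c)} with (a < b < c) sorted:
  d(2*x*z) includes (∂/∂z)(2*x*z) dz = (2*x) dz, which multiplied by dx ∧ dy gives (2*x) dx ∧ dy ∧ dz
Collecting like 3-forms: d(omega) = (2*x) dx ∧ dy ∧ dz.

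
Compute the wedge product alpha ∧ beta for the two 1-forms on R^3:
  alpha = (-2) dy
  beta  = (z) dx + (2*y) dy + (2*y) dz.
alpha ∧ beta = (2*z) dx ∧ dy + (-4*y) dy ∧ dz

Distribute the wedge, using dx_i ∧ dx_j = -dx_j ∧ dx_i and dx_i ∧ dx_i = 0. For each pair (i, j) with i < j, the coefficient of dx_i ∧ dx_j in alpha ∧ beta is (alpha_i * beta_j - alpha_j * beta_i). Collecting: alpha ∧ beta = (2*z) dx ∧ dy + (-4*y) dy ∧ dz.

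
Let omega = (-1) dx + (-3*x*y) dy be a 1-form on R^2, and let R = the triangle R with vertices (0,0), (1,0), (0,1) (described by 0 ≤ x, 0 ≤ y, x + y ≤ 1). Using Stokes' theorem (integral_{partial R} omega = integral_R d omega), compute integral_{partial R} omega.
integral_(partial R) omega = -1/2

Stokes: integral_partial_R omega = integral_R d omega with d omega = (∂Q/∂x - ∂P/∂y) dx ∧ dy.
  ∂Q/∂x = -3*y
  ∂P/∂y = 0
  integrand = ∂Q/∂x - ∂P/∂y = -3*y.
Integrating over R: integral_0^1 integral_0^{1-x} (-3*y) dy dx = -1/2.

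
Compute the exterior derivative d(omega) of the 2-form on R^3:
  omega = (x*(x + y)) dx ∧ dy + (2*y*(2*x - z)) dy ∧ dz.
d(omega) = (4*y) dx ∧ dy ∧ dz

For a 2-form omega = sum_{i<j} g_{ij} dx_i ∧ dx_j, the exterior derivative is
  d(omega) = sum_{i<j} d(g_{ij}) ∧ dx_i ∧ dx_j = sum_{i<j, k} (∂g_{ij}/∂x_k) dx_k ∧ dx_i ∧ dx_j.
Expand each term, using dx_k ∧ dx_i ∧ dx_j = sgn(permutation) dx_{(a)} ∧ dx_{(b)} ∧ dx_{(c)} with (a < b < c) sorted:
  d(2*y*(2*x - z)) includes (∂/∂x)(2*y*(2*x - z)) dx = (4*y) dx, which multiplied by dy ∧ dz gives (4*y) dx ∧ dy ∧ dz
Collecting like 3-forms: d(omega) = (4*y) dx ∧ dy ∧ dz.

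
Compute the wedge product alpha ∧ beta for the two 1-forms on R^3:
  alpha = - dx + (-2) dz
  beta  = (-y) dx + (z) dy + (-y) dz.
alpha ∧ beta = (-z) dx ∧ dy + (-y) dx ∧ dz + (2*z) dy ∧ dz

Distribute the wedge, using dx_i ∧ dx_j = -dx_j ∧ dx_i and dx_i ∧ dx_i = 0. For each pair (i, j) with i < j, the coefficient of dx_i ∧ dx_j in alpha ∧ beta is (alpha_i * beta_j - alpha_j * beta_i). Collecting: alpha ∧ beta = (-z) dx ∧ dy + (-y) dx ∧ dz + (2*z) dy ∧ dz.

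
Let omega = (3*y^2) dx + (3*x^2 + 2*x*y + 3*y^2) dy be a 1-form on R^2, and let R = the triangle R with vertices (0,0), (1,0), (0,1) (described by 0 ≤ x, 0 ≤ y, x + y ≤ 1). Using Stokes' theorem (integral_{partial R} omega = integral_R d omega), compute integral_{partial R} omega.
integral_(partial R) omega = 1/3

Stokes: integral_partial_R omega = integral_R d omega with d omega = (∂Q/∂x - ∂P/∂y) dx ∧ dy.
  ∂Q/∂x = 6*x + 2*y
  ∂P/∂y = 6*y
  integrand = ∂Q/∂x - ∂P/∂y = 6*x - 4*y.
Integrating over R: integral_0^1 integral_0^{1-x} (6*x - 4*y) dy dx = 1/3.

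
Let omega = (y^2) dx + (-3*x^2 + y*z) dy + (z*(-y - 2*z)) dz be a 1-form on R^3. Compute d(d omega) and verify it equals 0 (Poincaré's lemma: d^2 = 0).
d(d omega) = 0

Step 1: d omega = sum_{i<j} (∂f_j/∂x_i - ∂f_i/∂x_j) dx_i ∧ dx_j:
  coeff of dx ∧ dy: -6*x - 2*y
  coeff of dx ∧ dz: 0
  coeff of dy ∧ dz: -y - z
Step 2: Apply d again to each 2-form coefficient. The only possible 3-form in R^3 is dx ∧ dy ∧ dz, with coefficient
  ∂(coeff of dy∧dz)/∂x - ∂(coeff of dx∧dz)/∂y + ∂(coeff of dx∧dy)/∂z
  = ∂/∂x (-y - z) - ∂/∂y (0) + ∂/∂z (-6*x - 2*y).
Each of these terms simplifies to sums of mixed partials that cancel in pairs. The result is 0 (by equality of mixed partials for smooth functions — Schwarz / Clairaut).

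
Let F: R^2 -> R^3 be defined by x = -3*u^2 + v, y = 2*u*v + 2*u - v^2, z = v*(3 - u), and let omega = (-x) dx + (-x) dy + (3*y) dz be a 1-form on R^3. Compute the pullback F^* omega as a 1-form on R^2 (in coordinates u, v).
F^* omega = (-18*u^3 + 6*u^2*v + 6*u^2 - 6*u*v^2 + 3*v^3 - 2*v^2 - 2*v) du + (6*u^3 - 12*u^2*v - 3*u^2 + 3*u*v^2 + 16*u*v + 18*u - 7*v^2 - v) dv

Using F^*(f dg) = (f ∘ F) d(g ∘ F), substitute each coordinate x_i by F_i(u, v) in f_i, and replace dx_i by d F_i = (∂F_i/∂u) du + (∂F_i/∂v) dv.
  For the x component: f_1(F) = 3*u^2 - v; d F_1 = (-6*u) du + (1) dv
  For the y component: f_2(F) = 3*u^2 - v; d F_2 = (2*v + 2) du + (2*u - 2*v) dv
  For the z component: f_3(F) = 6*u*v + 6*u - 3*v^2; d F_3 = (-v) du + (3 - u) dv
Combining and collecting du, dv coefficients:
  coeff of du: -18*u^3 + 6*u^2*v + 6*u^2 - 6*u*v^2 + 3*v^3 - 2*v^2 - 2*v
  coeff of dv: 6*u^3 - 12*u^2*v - 3*u^2 + 3*u*v^2 + 16*u*v + 18*u - 7*v^2 - v
F^* omega = (-18*u^3 + 6*u^2*v + 6*u^2 - 6*u*v^2 + 3*v^3 - 2*v^2 - 2*v) du + (6*u^3 - 12*u^2*v - 3*u^2 + 3*u*v^2 + 16*u*v + 18*u - 7*v^2 - v) dv.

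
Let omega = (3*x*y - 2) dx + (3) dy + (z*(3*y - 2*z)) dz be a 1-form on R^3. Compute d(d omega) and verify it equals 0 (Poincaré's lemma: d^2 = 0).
d(d omega) = 0

Step 1: d omega = sum_{i<j} (∂f_j/∂x_i - ∂f_i/∂x_j) dx_i ∧ dx_j:
  coeff of dx ∧ dy: -3*x
  coeff of dx ∧ dz: 0
  coeff of dy ∧ dz: 3*z
Step 2: Apply d again to each 2-form coefficient. The only possible 3-form in R^3 is dx ∧ dy ∧ dz, with coefficient
  ∂(coeff of dy∧dz)/∂x - ∂(coeff of dx∧dz)/∂y + ∂(coeff of dx∧dy)/∂z
  = ∂/∂x (3*z) - ∂/∂y (0) + ∂/∂z (-3*x).
Each of these terms simplifies to sums of mixed partials that cancel in pairs. The result is 0 (by equality of mixed partials for smooth functions — Schwarz / Clairaut).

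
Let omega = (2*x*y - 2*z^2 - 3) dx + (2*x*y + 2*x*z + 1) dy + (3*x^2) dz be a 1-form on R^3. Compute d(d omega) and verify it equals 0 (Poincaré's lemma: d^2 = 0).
d(d omega) = 0

Step 1: d omega = sum_{i<j} (∂f_j/∂x_i - ∂f_i/∂x_j) dx_i ∧ dx_j:
  coeff of dx ∧ dy: -2*x + 2*y + 2*z
  coeff of dx ∧ dz: 6*x + 4*z
  coeff of dy ∧ dz: -2*x
Step 2: Apply d again to each 2-form coefficient. The only possible 3-form in R^3 is dx ∧ dy ∧ dz, with coefficient
  ∂(coeff of dy∧dz)/∂x - ∂(coeff of dx∧dz)/∂y + ∂(coeff of dx∧dy)/∂z
  = ∂/∂x (-2*x) - ∂/∂y (6*x + 4*z) + ∂/∂z (-2*x + 2*y + 2*z).
Each of these terms simplifies to sums of mixed partials that cancel in pairs. The result is 0 (by equality of mixed partials for smooth functions — Schwarz / Clairaut).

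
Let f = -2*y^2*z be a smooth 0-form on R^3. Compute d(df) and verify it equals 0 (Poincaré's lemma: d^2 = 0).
d(df) = 0

Step 1: df = sum_i (∂f/∂x_i) dx_i = (0) dx + (-4*y*z) dy + (-2*y^2) dz.
Step 2: Apply d again. Using the 1-form formula, the coefficient of dx ∧ dy in d(df) is ∂^2 f/∂x ∂y - ∂^2 f/∂y ∂x = (0) - (0) = 0 (equality of mixed partials for smooth f).
Similarly for dx ∧ dz and dy ∧ dz — all coefficients vanish. So d(df) = 0.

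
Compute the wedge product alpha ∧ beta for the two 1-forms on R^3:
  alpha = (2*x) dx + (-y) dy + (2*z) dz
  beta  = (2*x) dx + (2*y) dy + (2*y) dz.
alpha ∧ beta = (6*x*y) dx ∧ dy + (4*x*(y - z)) dx ∧ dz + (-2*y*(y + 2*z)) dy ∧ dz

Distribute the wedge, using dx_i ∧ dx_j = -dx_j ∧ dx_i and dx_i ∧ dx_i = 0. For each pair (i, j) with i < j, the coefficient of dx_i ∧ dx_j in alpha ∧ beta is (alpha_i * beta_j - alpha_j * beta_i). Collecting: alpha ∧ beta = (6*x*y) dx ∧ dy + (4*x*(y - z)) dx ∧ dz + (-2*y*(y + 2*z)) dy ∧ dz.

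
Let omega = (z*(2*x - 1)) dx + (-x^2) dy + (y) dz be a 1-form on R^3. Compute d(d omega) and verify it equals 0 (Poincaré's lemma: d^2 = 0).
d(d omega) = 0

Step 1: d omega = sum_{i<j} (∂f_j/∂x_i - ∂f_i/∂x_j) dx_i ∧ dx_j:
  coeff of dx ∧ dy: -2*x
  coeff of dx ∧ dz: 1 - 2*x
  coeff of dy ∧ dz: 1
Step 2: Apply d again to each 2-form coefficient. The only possible 3-form in R^3 is dx ∧ dy ∧ dz, with coefficient
  ∂(coeff of dy∧dz)/∂x - ∂(coeff of dx∧dz)/∂y + ∂(coeff of dx∧dy)/∂z
  = ∂/∂x (1) - ∂/∂y (1 - 2*x) + ∂/∂z (-2*x).
Each of these terms simplifies to sums of mixed partials that cancel in pairs. The result is 0 (by equality of mixed partials for smooth functions — Schwarz / Clairaut).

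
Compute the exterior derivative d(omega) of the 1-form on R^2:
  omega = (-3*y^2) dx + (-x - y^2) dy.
d(omega) = (6*y - 1) dx ∧ dy

For a 1-form omega = sum_i f_i dx_i, the exterior derivative is
  d(omega) = sum_{i < j} (∂f_j/∂x_i - ∂f_i/∂x_j) dx_i ∧ dx_j.
  coefficient of dx ∧ dy: ∂f_2/∂x - ∂f_1/∂y = ∂(-x - y^2)/∂x - ∂(-3*y^2)/∂y = 6*y - 1
Assembling: d(omega) = (6*y - 1) dx ∧ dy.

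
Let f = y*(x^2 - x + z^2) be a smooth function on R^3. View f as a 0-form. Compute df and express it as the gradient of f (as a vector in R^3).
df = (y*(2*x - 1)) dx + (x^2 - x + z^2) dy + (2*y*z) dz; grad f = (y*(2*x - 1), x^2 - x + z^2, 2*y*z)

For a 0-form f, d f = (∂f/∂x) dx + (∂f/∂y) dy + (∂f/∂z) dz. The components of the vector representation are exactly the entries of grad f in Cartesian coordinates:
  ∂f/∂x = y*(2*x - 1)
  ∂f/∂y = x^2 - x + z^2
  ∂f/∂z = 2*y*z.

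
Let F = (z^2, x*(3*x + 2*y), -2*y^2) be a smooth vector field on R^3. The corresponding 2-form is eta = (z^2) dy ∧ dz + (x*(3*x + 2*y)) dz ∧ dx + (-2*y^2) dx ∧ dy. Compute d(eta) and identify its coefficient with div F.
d(eta) = (2*x) dx ∧ dy ∧ dz; div F = 2*x

For a 2-form in R^3 of the form above, applying d gives a 3-form with coefficient ∂P/∂x + ∂Q/∂y + ∂R/∂z:
  ∂P/∂x = 0
  ∂Q/∂y = 2*x
  ∂R/∂z = 0
Sum = 2*x, which is exactly div F.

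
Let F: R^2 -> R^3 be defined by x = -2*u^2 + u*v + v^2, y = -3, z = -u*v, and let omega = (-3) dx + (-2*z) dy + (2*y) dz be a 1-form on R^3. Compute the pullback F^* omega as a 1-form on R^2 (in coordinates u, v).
F^* omega = (12*u + 3*v) du + (3*u - 6*v) dv

Using F^*(f dg) = (f ∘ F) d(g ∘ F), substitute each coordinate x_i by F_i(u, v) in f_i, and replace dx_i by d F_i = (∂F_i/∂u) du + (∂F_i/∂v) dv.
  For the x component: f_1(F) = -3; d F_1 = (-4*u + v) du + (u + 2*v) dv
  For the y component: f_2(F) = 2*u*v; d F_2 = (0) du + (0) dv
  For the z component: f_3(F) = -6; d F_3 = (-v) du + (-u) dv
Combining and collecting du, dv coefficients:
  coeff of du: 12*u + 3*v
  coeff of dv: 3*u - 6*v
F^* omega = (12*u + 3*v) du + (3*u - 6*v) dv.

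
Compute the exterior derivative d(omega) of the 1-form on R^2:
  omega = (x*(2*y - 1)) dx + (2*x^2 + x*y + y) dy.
d(omega) = (2*x + y) dx ∧ dy

For a 1-form omega = sum_i f_i dx_i, the exterior derivative is
  d(omega) = sum_{i < j} (∂f_j/∂x_i - ∂f_i/∂x_j) dx_i ∧ dx_j.
  coefficient of dx ∧ dy: ∂f_2/∂x - ∂f_1/∂y = ∂(2*x^2 + x*y + y)/∂x - ∂(x*(2*y - 1))/∂y = 2*x + y
Assembling: d(omega) = (2*x + y) dx ∧ dy.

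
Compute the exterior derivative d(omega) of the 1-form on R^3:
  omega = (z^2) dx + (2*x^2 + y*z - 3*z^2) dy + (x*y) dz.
d(omega) = (4*x) dx ∧ dy + (y - 2*z) dx ∧ dz + (x - y + 6*z) dy ∧ dz

For a 1-form omega = sum_i f_i dx_i, the exterior derivative is
  d(omega) = sum_{i < j} (∂f_j/∂x_i - ∂f_i/∂x_j) dx_i ∧ dx_j.
  coefficient of dx ∧ dy: ∂f_2/∂x - ∂f_1/∂y = ∂(2*x^2 + y*z - 3*z^2)/∂x - ∂(z^2)/∂y = 4*x
  coefficient of dx ∧ dz: ∂f_3/∂x - ∂f_1/∂z = ∂(x*y)/∂x - ∂(z^2)/∂z = y - 2*z
  coefficient of dy ∧ dz: ∂f_3/∂y - ∂f_2/∂z = ∂(x*y)/∂y - ∂(2*x^2 + y*z - 3*z^2)/∂z = x - y + 6*z
Assembling: d(omega) = (4*x) dx ∧ dy + (y - 2*z) dx ∧ dz + (x - y + 6*z) dy ∧ dz.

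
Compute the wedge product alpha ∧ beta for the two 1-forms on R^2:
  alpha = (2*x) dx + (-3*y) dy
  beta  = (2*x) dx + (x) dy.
alpha ∧ beta = (2*x*(x + 3*y)) dx ∧ dy

Distribute the wedge, using dx_i ∧ dx_j = -dx_j ∧ dx_i and dx_i ∧ dx_i = 0. For each pair (i, j) with i < j, the coefficient of dx_i ∧ dx_j in alpha ∧ beta is (alpha_i * beta_j - alpha_j * beta_i). Collecting: alpha ∧ beta = (2*x*(x + 3*y)) dx ∧ dy.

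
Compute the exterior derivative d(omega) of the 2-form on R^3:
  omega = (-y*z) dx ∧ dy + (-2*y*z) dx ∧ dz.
d(omega) = (-y + 2*z) dx ∧ dy ∧ dz

For a 2-form omega = sum_{i<j} g_{ij} dx_i ∧ dx_j, the exterior derivative is
  d(omega) = sum_{i<j} d(g_{ij}) ∧ dx_i ∧ dx_j = sum_{i<j, k} (∂g_{ij}/∂x_k) dx_k ∧ dx_i ∧ dx_j.
Expand each term, using dx_k ∧ dx_i ∧ dx_j = sgn(permutation) dx_{(a)} ∧ dx_{(b)} ∧ dx_{(c)} with (a < b < c) sorted:
  d(-y*z) includes (∂/∂z)(-y*z) dz = (-y) dz, which multiplied by dx ∧ dy gives (-y) dx ∧ dy ∧ dz
  d(-2*y*z) includes (∂/∂y)(-2*y*z) dy = (-2*z) dy, which multiplied by dx ∧ dz gives (2*z) dx ∧ dy ∧ dz
Collecting like 3-forms: d(omega) = (-y + 2*z) dx ∧ dy ∧ dz.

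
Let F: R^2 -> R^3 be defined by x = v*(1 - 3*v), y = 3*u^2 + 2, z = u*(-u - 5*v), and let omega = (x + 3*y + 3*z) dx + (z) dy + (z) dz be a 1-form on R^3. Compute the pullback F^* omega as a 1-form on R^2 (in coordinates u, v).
F^* omega = (u*(-4*u^2 - 15*u*v + 25*v^2)) du + (5*u^3 - 11*u^2*v + 6*u^2 + 90*u*v^2 - 15*u*v + 18*v^3 - 9*v^2 - 35*v + 6) dv

Using F^*(f dg) = (f ∘ F) d(g ∘ F), substitute each coordinate x_i by F_i(u, v) in f_i, and replace dx_i by d F_i = (∂F_i/∂u) du + (∂F_i/∂v) dv.
  For the x component: f_1(F) = 6*u^2 - 15*u*v - 3*v^2 + v + 6; d F_1 = (0) du + (1 - 6*v) dv
  For the y component: f_2(F) = u*(-u - 5*v); d F_2 = (6*u) du + (0) dv
  For the z component: f_3(F) = u*(-u - 5*v); d F_3 = (-2*u - 5*v) du + (-5*u) dv
Combining and collecting du, dv coefficients:
  coeff of du: u*(-4*u^2 - 15*u*v + 25*v^2)
  coeff of dv: 5*u^3 - 11*u^2*v + 6*u^2 + 90*u*v^2 - 15*u*v + 18*v^3 - 9*v^2 - 35*v + 6
F^* omega = (u*(-4*u^2 - 15*u*v + 25*v^2)) du + (5*u^3 - 11*u^2*v + 6*u^2 + 90*u*v^2 - 15*u*v + 18*v^3 - 9*v^2 - 35*v + 6) dv.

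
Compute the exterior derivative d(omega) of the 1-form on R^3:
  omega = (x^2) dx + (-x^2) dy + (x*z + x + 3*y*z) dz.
d(omega) = (-2*x) dx ∧ dy + (z + 1) dx ∧ dz + (3*z) dy ∧ dz

For a 1-form omega = sum_i f_i dx_i, the exterior derivative is
  d(omega) = sum_{i < j} (∂f_j/∂x_i - ∂f_i/∂x_j) dx_i ∧ dx_j.
  coefficient of dx ∧ dy: ∂f_2/∂x - ∂f_1/∂y = ∂(-x^2)/∂x - ∂(x^2)/∂y = -2*x
  coefficient of dx ∧ dz: ∂f_3/∂x - ∂f_1/∂z = ∂(x*z + x + 3*y*z)/∂x - ∂(x^2)/∂z = z + 1
  coefficient of dy ∧ dz: ∂f_3/∂y - ∂f_2/∂z = ∂(x*z + x + 3*y*z)/∂y - ∂(-x^2)/∂z = 3*z
Assembling: d(omega) = (-2*x) dx ∧ dy + (z + 1) dx ∧ dz + (3*z) dy ∧ dz.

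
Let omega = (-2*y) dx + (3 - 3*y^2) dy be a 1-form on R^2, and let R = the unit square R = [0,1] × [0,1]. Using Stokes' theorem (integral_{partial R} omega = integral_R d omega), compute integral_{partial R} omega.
integral_(partial R) omega = 2

Stokes: integral_partial_R omega = integral_R d omega with d omega = (∂Q/∂x - ∂P/∂y) dx ∧ dy.
  ∂Q/∂x = 0
  ∂P/∂y = -2
  integrand = ∂Q/∂x - ∂P/∂y = 2.
Integrating over R: integral_0^1 integral_0^1 (2) dx dy = 2.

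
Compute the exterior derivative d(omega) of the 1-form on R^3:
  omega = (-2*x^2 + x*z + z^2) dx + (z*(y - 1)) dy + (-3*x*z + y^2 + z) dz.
d(omega) = (-x - 5*z) dx ∧ dz + (y + 1) dy ∧ dz

For a 1-form omega = sum_i f_i dx_i, the exterior derivative is
  d(omega) = sum_{i < j} (∂f_j/∂x_i - ∂f_i/∂x_j) dx_i ∧ dx_j.
  coefficient of dx ∧ dz: ∂f_3/∂x - ∂f_1/∂z = ∂(-3*x*z + y^2 + z)/∂x - ∂(-2*x^2 + x*z + z^2)/∂z = -x - 5*z
  coefficient of dy ∧ dz: ∂f_3/∂y - ∂f_2/∂z = ∂(-3*x*z + y^2 + z)/∂y - ∂(z*(y - 1))/∂z = y + 1
Assembling: d(omega) = (-x - 5*z) dx ∧ dz + (y + 1) dy ∧ dz.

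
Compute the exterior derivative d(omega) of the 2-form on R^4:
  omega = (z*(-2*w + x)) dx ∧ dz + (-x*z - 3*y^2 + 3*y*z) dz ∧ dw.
d(omega) = (-3*z) dx ∧ dz ∧ dw + (-6*y + 3*z) dy ∧ dz ∧ dw

For a 2-form omega = sum_{i<j} g_{ij} dx_i ∧ dx_j, the exterior derivative is
  d(omega) = sum_{i<j} d(g_{ij}) ∧ dx_i ∧ dx_j = sum_{i<j, k} (∂g_{ij}/∂x_k) dx_k ∧ dx_i ∧ dx_j.
Expand each term, using dx_k ∧ dx_i ∧ dx_j = sgn(permutation) dx_{(a)} ∧ dx_{(b)} ∧ dx_{(c)} with (a < b < c) sorted:
  d(z*(-2*w + x)) includes (∂/∂w)(z*(-2*w + x)) dw = (-2*z) dw, which multiplied by dx ∧ dz gives (-2*z) dx ∧ dz ∧ dw
  d(-x*z - 3*y^2 + 3*y*z) includes (∂/∂x)(-x*z - 3*y^2 + 3*y*z) dx = (-z) dx, which multiplied by dz ∧ dw gives (-z) dx ∧ dz ∧ dw
  d(-x*z - 3*y^2 + 3*y*z) includes (∂/∂y)(-x*z - 3*y^2 + 3*y*z) dy = (-6*y + 3*z) dy, which multiplied by dz ∧ dw gives (-6*y + 3*z) dy ∧ dz ∧ dw
Collecting like 3-forms: d(omega) = (-3*z) dx ∧ dz ∧ dw + (-6*y + 3*z) dy ∧ dz ∧ dw.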